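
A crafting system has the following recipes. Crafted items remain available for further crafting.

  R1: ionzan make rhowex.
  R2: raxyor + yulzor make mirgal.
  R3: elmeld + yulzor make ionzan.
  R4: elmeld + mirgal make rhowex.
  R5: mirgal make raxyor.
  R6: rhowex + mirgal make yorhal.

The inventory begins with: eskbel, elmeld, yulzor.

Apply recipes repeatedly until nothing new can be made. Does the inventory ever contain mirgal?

No

mirgal would need raxyor and yulzor (R2), but raxyor is never obtained.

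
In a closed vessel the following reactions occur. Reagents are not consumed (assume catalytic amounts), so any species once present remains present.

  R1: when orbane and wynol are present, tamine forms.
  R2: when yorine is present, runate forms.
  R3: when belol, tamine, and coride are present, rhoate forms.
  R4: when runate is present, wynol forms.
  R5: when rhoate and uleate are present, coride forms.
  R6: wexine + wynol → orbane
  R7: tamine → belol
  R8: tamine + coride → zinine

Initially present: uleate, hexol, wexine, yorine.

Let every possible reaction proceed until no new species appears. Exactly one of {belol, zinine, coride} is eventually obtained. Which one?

yorine present → runate forms (R2).
runate present → wynol forms (R4).
wexine and wynol present → orbane forms (R6).
orbane and wynol present → tamine forms (R1).
tamine present → belol forms (R7).
coride would need rhoate and uleate (R5), but rhoate never forms. zinine would need tamine and coride (R8), but coride never forms.

belol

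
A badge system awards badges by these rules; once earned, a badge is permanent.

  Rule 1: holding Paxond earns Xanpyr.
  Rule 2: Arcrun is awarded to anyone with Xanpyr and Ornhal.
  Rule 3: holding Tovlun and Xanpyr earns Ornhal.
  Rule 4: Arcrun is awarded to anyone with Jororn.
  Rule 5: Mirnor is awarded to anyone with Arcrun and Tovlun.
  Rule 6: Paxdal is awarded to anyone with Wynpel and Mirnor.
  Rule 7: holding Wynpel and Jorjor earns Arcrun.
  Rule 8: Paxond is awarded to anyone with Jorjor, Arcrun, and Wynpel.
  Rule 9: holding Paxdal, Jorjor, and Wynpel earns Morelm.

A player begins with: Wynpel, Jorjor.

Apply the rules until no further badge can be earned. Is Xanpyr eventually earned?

With Wynpel and Jorjor, Arcrun is earned (Rule 7).
With Jorjor, Arcrun, and Wynpel, Paxond is earned (Rule 8).
With Paxond, Xanpyr is earned (Rule 1).

Yes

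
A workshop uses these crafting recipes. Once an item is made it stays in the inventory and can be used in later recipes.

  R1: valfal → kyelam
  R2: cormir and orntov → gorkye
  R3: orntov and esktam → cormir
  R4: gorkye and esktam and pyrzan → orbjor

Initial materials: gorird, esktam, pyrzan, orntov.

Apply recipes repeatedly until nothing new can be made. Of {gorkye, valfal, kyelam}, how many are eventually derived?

1

orntov and esktam → cormir (R3).
Using R2, cormir and orntov make gorkye.
gorkye: reached.
No rule produces valfal, and it is not given.
kyelam would need valfal (R1), but valfal is never obtained.
Reached: gorkye — 1 of the 3.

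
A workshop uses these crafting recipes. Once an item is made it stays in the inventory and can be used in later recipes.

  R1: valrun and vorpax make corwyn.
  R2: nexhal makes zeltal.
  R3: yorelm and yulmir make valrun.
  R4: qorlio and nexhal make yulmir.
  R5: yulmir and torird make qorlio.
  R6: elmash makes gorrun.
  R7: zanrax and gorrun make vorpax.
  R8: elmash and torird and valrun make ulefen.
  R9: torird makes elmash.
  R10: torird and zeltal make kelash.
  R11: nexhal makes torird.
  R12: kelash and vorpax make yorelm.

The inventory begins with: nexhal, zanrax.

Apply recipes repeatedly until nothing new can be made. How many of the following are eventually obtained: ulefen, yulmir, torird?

Using R11, nexhal makes torird.
ulefen would need elmash, torird, and valrun (R8), but valrun is never obtained.
yulmir would need qorlio and nexhal (R4), but qorlio is never obtained.
torird: reached.
Reached: torird — 1 of the 3.

1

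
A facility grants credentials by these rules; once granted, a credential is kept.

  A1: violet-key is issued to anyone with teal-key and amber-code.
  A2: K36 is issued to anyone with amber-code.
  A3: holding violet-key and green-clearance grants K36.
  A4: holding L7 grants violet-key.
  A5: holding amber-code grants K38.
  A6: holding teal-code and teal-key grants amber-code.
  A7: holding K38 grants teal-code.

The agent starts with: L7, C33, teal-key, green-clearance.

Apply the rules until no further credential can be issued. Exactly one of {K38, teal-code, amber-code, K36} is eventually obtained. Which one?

K36

Holding L7 grants violet-key (A4).
Holding violet-key and green-clearance grants K36 (A3).
K38 would need amber-code (A5), but amber-code is never granted. teal-code would need K38 (A7), but K38 is never granted. amber-code would need teal-code and teal-key (A6), but teal-code is never granted.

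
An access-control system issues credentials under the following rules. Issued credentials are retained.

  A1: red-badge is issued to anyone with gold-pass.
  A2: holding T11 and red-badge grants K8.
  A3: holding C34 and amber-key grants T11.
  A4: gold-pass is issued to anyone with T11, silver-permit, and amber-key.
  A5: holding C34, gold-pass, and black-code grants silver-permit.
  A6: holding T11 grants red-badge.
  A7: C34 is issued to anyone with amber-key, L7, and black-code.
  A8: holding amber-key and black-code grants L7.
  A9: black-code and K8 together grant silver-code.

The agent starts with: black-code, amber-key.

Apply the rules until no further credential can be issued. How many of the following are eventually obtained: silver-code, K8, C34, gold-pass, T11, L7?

Holding amber-key and black-code grants L7 (A8).
Holding amber-key, L7, and black-code grants C34 (A7).
Holding C34 and amber-key grants T11 (A3).
Holding T11 grants red-badge (A6).
Holding T11 and red-badge grants K8 (A2).
Holding black-code and K8 grants silver-code (A9).
silver-code: reached.
K8: reached.
C34: reached.
gold-pass would need T11, silver-permit, and amber-key (A4), but silver-permit is never granted.
T11: reached.
L7: reached.
Reached: silver-code, K8, C34, T11, and L7 — 5 of the 6.

5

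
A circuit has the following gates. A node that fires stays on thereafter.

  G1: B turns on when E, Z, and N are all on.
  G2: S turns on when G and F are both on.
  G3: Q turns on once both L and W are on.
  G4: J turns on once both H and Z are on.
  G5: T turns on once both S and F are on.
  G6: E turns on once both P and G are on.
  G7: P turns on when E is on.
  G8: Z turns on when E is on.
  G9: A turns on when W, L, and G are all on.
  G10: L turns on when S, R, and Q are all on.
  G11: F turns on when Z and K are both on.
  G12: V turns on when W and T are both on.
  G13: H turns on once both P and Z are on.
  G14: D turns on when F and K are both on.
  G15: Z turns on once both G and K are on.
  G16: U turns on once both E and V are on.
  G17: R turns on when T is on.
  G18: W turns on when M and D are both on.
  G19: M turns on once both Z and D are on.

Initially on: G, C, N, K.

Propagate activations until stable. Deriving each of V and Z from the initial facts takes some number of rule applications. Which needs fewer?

Z: G15: G and K on → Z on. [1 rule application]
V: G15: G and K on → Z on. Z and K are on, so F turns on (G11). G and F are on, so S turns on (G2). G14: F and K on → D on. G5: S and F on → T on. G19: Z and D on → M on. M and D are on, so W turns on (G18). W and T are on, so V turns on (G12). [8 rule applications]
Z needs fewer.

Z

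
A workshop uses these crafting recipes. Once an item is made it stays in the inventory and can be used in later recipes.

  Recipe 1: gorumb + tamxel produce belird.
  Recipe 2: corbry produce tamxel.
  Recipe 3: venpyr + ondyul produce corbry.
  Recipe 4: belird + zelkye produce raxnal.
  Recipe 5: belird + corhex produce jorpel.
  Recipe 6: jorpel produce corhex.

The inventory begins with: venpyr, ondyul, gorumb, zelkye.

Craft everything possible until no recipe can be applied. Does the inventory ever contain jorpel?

jorpel would need belird and corhex (Recipe 5), but corhex is never obtained.

No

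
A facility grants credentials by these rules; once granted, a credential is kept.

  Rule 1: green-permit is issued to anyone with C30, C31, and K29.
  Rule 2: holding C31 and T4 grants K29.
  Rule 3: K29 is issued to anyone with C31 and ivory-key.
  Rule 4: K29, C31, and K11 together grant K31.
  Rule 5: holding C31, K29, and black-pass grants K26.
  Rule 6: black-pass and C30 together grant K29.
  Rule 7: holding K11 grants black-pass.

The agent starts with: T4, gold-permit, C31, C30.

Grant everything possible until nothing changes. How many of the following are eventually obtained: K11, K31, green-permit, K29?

2

Holding C31 and T4 grants K29 (Rule 2).
Holding C30, C31, and K29 grants green-permit (Rule 1).
No rule produces K11, and it is not given.
K31 would need K29, C31, and K11 (Rule 4), but K11 is never granted.
green-permit: reached.
K29: reached.
Reached: green-permit and K29 — 2 of the 4.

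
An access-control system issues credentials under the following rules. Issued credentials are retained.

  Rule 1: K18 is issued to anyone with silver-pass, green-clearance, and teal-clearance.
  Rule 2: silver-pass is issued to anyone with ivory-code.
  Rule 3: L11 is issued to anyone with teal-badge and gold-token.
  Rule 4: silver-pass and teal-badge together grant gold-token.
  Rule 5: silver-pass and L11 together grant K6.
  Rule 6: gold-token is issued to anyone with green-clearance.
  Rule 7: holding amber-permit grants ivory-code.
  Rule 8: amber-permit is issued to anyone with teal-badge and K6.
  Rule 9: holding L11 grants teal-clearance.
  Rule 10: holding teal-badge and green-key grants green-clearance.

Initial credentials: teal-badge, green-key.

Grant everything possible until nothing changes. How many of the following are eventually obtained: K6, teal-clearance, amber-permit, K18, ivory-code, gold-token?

Holding teal-badge and green-key grants green-clearance (Rule 10).
Holding green-clearance grants gold-token (Rule 6).
Holding teal-badge and gold-token grants L11 (Rule 3).
Holding L11 grants teal-clearance (Rule 9).
K6 would need silver-pass and L11 (Rule 5), but silver-pass is never granted.
teal-clearance: reached.
amber-permit would need teal-badge and K6 (Rule 8), but K6 is never granted.
K18 would need silver-pass, green-clearance, and teal-clearance (Rule 1), but silver-pass is never granted.
ivory-code would need amber-permit (Rule 7), but amber-permit is never granted.
gold-token: reached.
Reached: teal-clearance and gold-token — 2 of the 6.

2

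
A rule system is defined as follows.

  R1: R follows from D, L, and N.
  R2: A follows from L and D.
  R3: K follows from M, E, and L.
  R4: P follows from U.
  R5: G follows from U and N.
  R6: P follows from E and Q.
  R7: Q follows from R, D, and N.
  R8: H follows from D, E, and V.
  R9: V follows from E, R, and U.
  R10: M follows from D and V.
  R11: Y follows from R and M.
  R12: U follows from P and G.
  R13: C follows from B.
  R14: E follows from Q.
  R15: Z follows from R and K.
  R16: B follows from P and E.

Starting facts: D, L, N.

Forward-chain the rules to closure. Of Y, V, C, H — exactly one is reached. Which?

From D, L, and N, R1 gives R.
R, D, and N hold, so Q follows (R7).
Q holds, so E follows (R14).
E and Q hold, so P follows (R6).
From P and E, R16 gives B.
B holds, so C follows (R13).
V would need E, R, and U (R9), but U is never established. H would need D, E, and V (R8), but V is never established. Y would need R and M (R11), but M is never established.

C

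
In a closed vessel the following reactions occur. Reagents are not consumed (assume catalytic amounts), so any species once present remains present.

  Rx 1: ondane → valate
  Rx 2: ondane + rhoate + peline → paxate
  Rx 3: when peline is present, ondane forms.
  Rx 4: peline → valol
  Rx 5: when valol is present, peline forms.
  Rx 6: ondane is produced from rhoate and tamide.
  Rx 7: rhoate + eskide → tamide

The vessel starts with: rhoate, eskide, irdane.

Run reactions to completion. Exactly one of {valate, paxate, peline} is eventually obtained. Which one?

rhoate and eskide present → tamide forms (Rx 7).
rhoate and tamide present → ondane forms (Rx 6).
ondane present → valate forms (Rx 1).
peline would need valol (Rx 5), but valol never forms. paxate would need ondane, rhoate, and peline (Rx 2), but peline never forms.

valate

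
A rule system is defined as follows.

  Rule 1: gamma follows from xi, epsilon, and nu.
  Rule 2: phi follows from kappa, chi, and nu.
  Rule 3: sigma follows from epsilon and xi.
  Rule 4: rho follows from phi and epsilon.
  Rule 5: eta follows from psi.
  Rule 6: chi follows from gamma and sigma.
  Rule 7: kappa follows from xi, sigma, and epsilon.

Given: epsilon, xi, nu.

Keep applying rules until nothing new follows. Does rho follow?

Yes

From xi, epsilon, and nu, Rule 1 gives gamma.
From epsilon and xi, Rule 3 gives sigma.
From xi, sigma, and epsilon, Rule 7 gives kappa.
From gamma and sigma, Rule 6 gives chi.
From kappa, chi, and nu, Rule 2 gives phi.
phi and epsilon hold, so rho follows (Rule 4).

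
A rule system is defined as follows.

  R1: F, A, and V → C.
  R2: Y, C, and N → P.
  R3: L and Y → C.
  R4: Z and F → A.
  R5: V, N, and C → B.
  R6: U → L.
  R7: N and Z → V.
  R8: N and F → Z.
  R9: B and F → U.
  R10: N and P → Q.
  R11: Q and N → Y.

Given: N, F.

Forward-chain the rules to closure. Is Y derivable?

No

Y would need Q and N (R11), but Q is never established.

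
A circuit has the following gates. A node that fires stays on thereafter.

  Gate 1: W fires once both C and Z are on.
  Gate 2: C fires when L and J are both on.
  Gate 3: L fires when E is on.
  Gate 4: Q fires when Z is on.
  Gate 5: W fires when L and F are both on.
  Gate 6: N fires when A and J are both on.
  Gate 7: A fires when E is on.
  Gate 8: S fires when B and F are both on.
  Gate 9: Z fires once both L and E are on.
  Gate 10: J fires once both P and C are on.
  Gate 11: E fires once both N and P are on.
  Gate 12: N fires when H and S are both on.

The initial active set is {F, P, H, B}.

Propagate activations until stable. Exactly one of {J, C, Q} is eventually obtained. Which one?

Q

B and F are on, so S fires (Gate 8).
H and S are on, so N fires (Gate 12).
Gate 11: N and P on → E on.
E is on, so L fires (Gate 3).
Gate 9: L and E on → Z on.
Z is on, so Q fires (Gate 4).
J would need P and C (Gate 10), but C never turns on. C would need L and J (Gate 2), but J never turns on.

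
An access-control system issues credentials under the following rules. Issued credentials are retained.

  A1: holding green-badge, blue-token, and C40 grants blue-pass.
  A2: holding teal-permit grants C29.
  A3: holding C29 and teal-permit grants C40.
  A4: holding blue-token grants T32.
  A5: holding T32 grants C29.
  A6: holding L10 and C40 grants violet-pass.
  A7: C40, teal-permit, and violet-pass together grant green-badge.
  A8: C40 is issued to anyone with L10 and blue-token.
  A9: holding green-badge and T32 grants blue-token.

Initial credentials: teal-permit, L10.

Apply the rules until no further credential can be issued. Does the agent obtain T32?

T32 would need blue-token (A4), but blue-token is never granted.

No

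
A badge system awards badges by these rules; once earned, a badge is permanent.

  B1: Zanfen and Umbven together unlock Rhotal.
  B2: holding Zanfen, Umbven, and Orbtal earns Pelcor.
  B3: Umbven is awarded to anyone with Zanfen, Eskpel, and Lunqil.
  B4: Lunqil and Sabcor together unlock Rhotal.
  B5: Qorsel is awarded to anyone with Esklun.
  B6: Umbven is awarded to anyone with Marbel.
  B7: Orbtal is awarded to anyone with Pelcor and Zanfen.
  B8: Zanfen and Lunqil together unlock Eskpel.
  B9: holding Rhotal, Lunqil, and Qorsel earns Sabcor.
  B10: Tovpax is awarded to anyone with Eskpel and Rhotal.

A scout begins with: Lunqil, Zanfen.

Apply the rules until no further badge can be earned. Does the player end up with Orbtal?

No

Orbtal would need Pelcor and Zanfen (B7), but Pelcor is never earned.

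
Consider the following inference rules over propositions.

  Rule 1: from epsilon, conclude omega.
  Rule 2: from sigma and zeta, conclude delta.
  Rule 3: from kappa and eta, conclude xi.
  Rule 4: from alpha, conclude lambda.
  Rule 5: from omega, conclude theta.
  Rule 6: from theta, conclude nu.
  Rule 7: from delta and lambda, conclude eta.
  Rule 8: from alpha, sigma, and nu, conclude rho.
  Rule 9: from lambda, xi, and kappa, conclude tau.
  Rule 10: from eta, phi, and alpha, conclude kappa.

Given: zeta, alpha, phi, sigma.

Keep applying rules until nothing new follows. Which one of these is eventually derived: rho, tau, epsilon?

From sigma and zeta, Rule 2 gives delta.
alpha holds, so lambda follows (Rule 4).
From delta and lambda, Rule 7 gives eta.
From eta, phi, and alpha, Rule 10 gives kappa.
From kappa and eta, Rule 3 gives xi.
lambda, xi, and kappa hold, so tau follows (Rule 9).
rho would need alpha, sigma, and nu (Rule 8), but nu is never established. No rule produces epsilon, and it is not given.

tau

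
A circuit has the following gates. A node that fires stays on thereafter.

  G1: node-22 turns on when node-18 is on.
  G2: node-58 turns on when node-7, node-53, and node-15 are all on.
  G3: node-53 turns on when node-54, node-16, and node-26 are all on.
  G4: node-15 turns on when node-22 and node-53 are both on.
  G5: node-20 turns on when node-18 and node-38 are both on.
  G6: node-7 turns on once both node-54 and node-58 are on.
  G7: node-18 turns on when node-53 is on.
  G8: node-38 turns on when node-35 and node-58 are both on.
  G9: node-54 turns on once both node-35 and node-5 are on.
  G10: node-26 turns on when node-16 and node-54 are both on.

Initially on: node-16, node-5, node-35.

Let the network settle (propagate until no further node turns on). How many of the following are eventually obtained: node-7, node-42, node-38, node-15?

G9: node-35 and node-5 on → node-54 on.
node-16 and node-54 are on, so node-26 turns on (G10).
G3: node-54, node-16, and node-26 on → node-53 on.
G7: node-53 on → node-18 on.
node-18 is on, so node-22 turns on (G1).
G4: node-22 and node-53 on → node-15 on.
node-7 would need node-54 and node-58 (G6), but node-58 never turns on.
No rule produces node-42, and it is not given.
node-38 would need node-35 and node-58 (G8), but node-58 never turns on.
node-15: reached.
Reached: node-15 — 1 of the 4.

1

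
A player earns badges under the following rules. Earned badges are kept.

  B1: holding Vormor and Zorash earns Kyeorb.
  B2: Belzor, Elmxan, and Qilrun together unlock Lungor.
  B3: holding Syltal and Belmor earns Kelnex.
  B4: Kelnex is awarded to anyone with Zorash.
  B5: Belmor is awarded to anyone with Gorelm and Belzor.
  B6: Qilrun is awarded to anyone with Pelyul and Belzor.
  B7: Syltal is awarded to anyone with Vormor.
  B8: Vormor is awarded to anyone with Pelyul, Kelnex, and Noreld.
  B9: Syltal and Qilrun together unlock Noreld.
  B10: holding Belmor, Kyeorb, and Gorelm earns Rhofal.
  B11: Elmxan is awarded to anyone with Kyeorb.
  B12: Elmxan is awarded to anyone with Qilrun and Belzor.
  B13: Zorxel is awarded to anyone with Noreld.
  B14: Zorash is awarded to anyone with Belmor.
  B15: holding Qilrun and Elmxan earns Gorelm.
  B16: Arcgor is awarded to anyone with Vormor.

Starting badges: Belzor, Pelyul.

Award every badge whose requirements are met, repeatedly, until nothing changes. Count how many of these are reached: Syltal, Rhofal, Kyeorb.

0

Syltal would need Vormor (B7), but Vormor is never earned.
Rhofal would need Belmor, Kyeorb, and Gorelm (B10), but Kyeorb is never earned.
Kyeorb would need Vormor and Zorash (B1), but Vormor is never earned.
None of the 3 are reached.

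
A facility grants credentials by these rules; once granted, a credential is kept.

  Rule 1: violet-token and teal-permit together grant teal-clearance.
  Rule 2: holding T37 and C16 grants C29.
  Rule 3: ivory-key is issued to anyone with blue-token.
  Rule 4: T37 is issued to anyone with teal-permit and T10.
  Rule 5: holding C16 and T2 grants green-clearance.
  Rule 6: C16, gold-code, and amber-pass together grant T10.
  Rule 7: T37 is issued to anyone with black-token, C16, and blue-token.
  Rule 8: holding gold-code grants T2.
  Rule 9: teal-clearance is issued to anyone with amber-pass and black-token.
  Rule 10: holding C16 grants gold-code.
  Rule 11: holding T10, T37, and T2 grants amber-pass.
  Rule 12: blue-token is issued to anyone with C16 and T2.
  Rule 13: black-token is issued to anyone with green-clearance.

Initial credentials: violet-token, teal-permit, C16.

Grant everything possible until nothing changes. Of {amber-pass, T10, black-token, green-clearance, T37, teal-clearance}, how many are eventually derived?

Holding violet-token and teal-permit grants teal-clearance (Rule 1).
Holding C16 grants gold-code (Rule 10).
Holding gold-code grants T2 (Rule 8).
Holding C16 and T2 grants green-clearance (Rule 5).
Holding C16 and T2 grants blue-token (Rule 12).
Holding green-clearance grants black-token (Rule 13).
Holding black-token, C16, and blue-token grants T37 (Rule 7).
amber-pass would need T10, T37, and T2 (Rule 11), but T10 is never granted.
T10 would need C16, gold-code, and amber-pass (Rule 6), but amber-pass is never granted.
black-token: reached.
green-clearance: reached.
T37: reached.
teal-clearance: reached.
Reached: black-token, green-clearance, T37, and teal-clearance — 4 of the 6.

4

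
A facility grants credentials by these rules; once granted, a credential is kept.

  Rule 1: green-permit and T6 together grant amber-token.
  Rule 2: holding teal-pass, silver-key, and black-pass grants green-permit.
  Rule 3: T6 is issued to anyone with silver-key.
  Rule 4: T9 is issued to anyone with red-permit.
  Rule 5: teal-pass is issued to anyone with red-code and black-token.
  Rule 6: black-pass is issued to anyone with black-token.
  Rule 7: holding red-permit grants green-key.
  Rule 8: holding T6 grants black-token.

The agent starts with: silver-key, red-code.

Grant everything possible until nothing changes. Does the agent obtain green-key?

green-key would need red-permit (Rule 7), but red-permit is never granted.

No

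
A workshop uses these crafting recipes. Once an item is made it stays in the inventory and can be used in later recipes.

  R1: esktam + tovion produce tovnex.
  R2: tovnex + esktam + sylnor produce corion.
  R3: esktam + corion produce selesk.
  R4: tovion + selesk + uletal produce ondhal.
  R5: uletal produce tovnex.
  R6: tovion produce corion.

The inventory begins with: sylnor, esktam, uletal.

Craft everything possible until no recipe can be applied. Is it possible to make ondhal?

ondhal would need tovion, selesk, and uletal (R4), but tovion is never obtained.

No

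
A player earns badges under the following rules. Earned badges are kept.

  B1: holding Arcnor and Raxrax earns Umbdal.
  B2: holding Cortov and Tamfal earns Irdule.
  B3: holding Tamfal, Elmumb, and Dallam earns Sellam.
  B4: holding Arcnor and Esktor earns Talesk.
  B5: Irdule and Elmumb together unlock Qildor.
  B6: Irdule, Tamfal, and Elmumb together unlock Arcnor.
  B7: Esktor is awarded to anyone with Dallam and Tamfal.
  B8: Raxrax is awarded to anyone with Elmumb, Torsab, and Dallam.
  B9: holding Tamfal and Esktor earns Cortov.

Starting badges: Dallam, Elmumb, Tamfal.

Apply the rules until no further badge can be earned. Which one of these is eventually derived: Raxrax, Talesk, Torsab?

With Dallam and Tamfal, Esktor is earned (B7).
With Tamfal and Esktor, Cortov is earned (B9).
With Cortov and Tamfal, Irdule is earned (B2).
With Irdule, Tamfal, and Elmumb, Arcnor is earned (B6).
With Arcnor and Esktor, Talesk is earned (B4).
No rule produces Torsab, and it is not given. Raxrax would need Elmumb, Torsab, and Dallam (B8), but Torsab is never earned.

Talesk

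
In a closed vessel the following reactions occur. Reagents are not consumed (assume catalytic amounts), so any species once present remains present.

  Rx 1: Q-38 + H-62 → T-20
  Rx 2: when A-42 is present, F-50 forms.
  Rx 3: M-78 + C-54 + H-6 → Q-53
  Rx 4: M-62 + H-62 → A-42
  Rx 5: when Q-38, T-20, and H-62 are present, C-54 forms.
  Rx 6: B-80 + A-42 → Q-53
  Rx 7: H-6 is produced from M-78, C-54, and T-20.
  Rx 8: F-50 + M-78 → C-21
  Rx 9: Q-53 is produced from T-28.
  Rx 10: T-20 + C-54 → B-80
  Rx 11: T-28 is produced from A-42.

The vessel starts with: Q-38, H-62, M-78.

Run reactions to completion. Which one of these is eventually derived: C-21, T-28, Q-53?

Q-38 and H-62 present → T-20 forms (Rx 1).
Q-38, T-20, and H-62 present → C-54 forms (Rx 5).
M-78, C-54, and T-20 present → H-6 forms (Rx 7).
M-78, C-54, and H-6 present → Q-53 forms (Rx 3).
T-28 would need A-42 (Rx 11), but A-42 never forms. C-21 would need F-50 and M-78 (Rx 8), but F-50 never forms.

Q-53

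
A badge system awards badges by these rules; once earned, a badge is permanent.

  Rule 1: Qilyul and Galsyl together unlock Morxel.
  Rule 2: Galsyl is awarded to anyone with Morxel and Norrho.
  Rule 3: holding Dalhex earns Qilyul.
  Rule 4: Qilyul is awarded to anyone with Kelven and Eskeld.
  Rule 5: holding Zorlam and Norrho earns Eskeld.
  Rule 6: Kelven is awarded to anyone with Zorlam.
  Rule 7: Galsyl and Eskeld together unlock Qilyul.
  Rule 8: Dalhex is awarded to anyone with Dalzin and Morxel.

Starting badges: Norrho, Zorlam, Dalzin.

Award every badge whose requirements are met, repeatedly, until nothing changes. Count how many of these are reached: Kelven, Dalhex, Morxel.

1

With Zorlam, Kelven is earned (Rule 6).
Kelven: reached.
Dalhex would need Dalzin and Morxel (Rule 8), but Morxel is never earned.
Morxel would need Qilyul and Galsyl (Rule 1), but Galsyl is never earned.
Reached: Kelven — 1 of the 3.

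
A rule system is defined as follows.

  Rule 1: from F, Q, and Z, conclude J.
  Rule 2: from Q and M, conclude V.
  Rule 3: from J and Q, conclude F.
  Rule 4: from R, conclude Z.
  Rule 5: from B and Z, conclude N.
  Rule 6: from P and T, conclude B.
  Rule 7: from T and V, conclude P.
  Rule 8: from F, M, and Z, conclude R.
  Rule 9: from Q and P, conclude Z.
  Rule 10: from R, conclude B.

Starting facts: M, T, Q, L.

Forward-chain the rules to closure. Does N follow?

From Q and M, Rule 2 gives V.
From T and V, Rule 7 gives P.
From Q and P, Rule 9 gives Z.
From P and T, Rule 6 gives B.
From B and Z, Rule 5 gives N.

Yes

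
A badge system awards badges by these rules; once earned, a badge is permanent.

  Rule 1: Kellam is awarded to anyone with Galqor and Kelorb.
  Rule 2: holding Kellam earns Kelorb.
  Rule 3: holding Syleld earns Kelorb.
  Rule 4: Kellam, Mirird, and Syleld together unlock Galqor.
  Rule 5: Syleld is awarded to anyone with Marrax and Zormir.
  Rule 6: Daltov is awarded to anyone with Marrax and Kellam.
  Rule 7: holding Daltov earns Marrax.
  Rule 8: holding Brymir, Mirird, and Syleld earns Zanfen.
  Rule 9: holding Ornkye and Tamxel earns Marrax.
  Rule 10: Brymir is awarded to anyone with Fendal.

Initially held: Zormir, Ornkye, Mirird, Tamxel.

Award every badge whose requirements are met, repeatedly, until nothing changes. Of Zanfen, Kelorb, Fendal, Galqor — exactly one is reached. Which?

With Ornkye and Tamxel, Marrax is earned (Rule 9).
With Marrax and Zormir, Syleld is earned (Rule 5).
With Syleld, Kelorb is earned (Rule 3).
Galqor would need Kellam, Mirird, and Syleld (Rule 4), but Kellam is never earned. Zanfen would need Brymir, Mirird, and Syleld (Rule 8), but Brymir is never earned. No rule produces Fendal, and it is not given.

Kelorb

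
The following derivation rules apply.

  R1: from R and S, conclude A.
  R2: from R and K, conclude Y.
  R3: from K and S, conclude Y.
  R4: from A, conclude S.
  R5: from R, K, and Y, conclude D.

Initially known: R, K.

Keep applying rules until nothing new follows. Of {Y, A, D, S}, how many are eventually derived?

R and K hold, so Y follows (R2).
From R, K, and Y, R5 gives D.
Y: reached.
A would need R and S (R1), but S is never established.
D: reached.
S would need A (R4), but A is never established.
Reached: Y and D — 2 of the 4.

2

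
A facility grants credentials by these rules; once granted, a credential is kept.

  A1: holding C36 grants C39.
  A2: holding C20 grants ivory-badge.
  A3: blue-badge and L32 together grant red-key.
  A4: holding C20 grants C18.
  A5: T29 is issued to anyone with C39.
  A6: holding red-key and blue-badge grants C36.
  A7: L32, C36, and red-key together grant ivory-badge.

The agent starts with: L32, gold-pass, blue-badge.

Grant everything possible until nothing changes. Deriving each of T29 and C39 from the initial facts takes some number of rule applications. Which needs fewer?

C39: Holding blue-badge and L32 grants red-key (A3). Holding red-key and blue-badge grants C36 (A6). Holding C36 grants C39 (A1). [3 rule applications]
T29: Holding blue-badge and L32 grants red-key (A3). Holding red-key and blue-badge grants C36 (A6). Holding C36 grants C39 (A1). Holding C39 grants T29 (A5). [4 rule applications]
C39 needs fewer.

C39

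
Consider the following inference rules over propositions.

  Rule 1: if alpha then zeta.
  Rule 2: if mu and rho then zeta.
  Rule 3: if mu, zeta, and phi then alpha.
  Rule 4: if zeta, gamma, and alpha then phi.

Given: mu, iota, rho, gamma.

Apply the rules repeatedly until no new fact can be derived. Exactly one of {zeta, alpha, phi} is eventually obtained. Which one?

zeta

mu and rho hold, so zeta follows (Rule 2).
phi would need zeta, gamma, and alpha (Rule 4), but alpha is never established. alpha would need mu, zeta, and phi (Rule 3), but phi is never established.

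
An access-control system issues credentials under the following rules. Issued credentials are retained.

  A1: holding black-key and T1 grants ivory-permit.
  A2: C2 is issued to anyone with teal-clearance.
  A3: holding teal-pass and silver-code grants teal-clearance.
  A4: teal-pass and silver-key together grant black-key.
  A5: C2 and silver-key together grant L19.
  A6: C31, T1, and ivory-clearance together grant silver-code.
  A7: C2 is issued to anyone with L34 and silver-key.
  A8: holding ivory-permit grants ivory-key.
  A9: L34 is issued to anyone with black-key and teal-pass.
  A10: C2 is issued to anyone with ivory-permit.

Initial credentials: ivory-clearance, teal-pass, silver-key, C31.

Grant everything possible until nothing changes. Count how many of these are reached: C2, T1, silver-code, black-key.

Holding teal-pass and silver-key grants black-key (A4).
Holding black-key and teal-pass grants L34 (A9).
Holding L34 and silver-key grants C2 (A7).
C2: reached.
No rule produces T1, and it is not given.
silver-code would need C31, T1, and ivory-clearance (A6), but T1 is never granted.
black-key: reached.
Reached: C2 and black-key — 2 of the 4.

2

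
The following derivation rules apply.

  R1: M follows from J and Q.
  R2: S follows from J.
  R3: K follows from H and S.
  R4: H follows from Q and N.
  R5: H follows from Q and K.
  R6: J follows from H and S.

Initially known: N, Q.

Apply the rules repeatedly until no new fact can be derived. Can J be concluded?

No

J would need H and S (R6), but S is never established.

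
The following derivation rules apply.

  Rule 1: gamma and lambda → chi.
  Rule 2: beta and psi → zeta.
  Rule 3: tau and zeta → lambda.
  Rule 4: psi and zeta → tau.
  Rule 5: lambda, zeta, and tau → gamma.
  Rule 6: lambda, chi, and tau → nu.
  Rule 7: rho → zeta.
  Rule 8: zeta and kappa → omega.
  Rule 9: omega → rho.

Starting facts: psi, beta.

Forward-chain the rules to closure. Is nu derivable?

From beta and psi, Rule 2 gives zeta.
psi and zeta hold, so tau follows (Rule 4).
From tau and zeta, Rule 3 gives lambda.
lambda, zeta, and tau hold, so gamma follows (Rule 5).
From gamma and lambda, Rule 1 gives chi.
From lambda, chi, and tau, Rule 6 gives nu.

Yes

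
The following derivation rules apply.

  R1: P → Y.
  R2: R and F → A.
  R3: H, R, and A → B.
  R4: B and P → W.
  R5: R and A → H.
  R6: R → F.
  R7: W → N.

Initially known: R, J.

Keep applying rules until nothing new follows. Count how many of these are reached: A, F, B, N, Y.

3

From R, R6 gives F.
R and F hold, so A follows (R2).
R and A hold, so H follows (R5).
H, R, and A hold, so B follows (R3).
A: reached.
F: reached.
B: reached.
N would need W (R7), but W is never established.
Y would need P (R1), but P is never established.
Reached: A, F, and B — 3 of the 5.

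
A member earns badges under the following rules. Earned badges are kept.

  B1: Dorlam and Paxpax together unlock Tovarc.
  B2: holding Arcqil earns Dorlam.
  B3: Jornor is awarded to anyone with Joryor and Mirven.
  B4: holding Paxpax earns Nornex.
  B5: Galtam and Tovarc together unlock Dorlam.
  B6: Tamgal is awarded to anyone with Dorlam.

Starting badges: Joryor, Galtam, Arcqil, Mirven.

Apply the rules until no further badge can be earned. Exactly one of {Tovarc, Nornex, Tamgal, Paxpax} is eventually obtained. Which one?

With Arcqil, Dorlam is earned (B2).
With Dorlam, Tamgal is earned (B6).
Tovarc would need Dorlam and Paxpax (B1), but Paxpax is never earned. Nornex would need Paxpax (B4), but Paxpax is never earned. No rule produces Paxpax, and it is not given.

Tamgal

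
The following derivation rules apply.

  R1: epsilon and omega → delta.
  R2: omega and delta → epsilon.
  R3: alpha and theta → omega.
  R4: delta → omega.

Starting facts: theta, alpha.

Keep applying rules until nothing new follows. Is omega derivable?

Yes

alpha and theta hold, so omega follows (R3).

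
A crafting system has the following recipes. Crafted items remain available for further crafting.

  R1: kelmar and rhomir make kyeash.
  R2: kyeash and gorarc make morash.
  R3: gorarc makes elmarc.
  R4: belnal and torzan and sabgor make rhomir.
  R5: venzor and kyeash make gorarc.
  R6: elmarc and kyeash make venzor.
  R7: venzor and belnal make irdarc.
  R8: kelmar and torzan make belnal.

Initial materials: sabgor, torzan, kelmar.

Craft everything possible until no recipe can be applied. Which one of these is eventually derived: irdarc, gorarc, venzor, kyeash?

kyeash

Using R8, kelmar and torzan make belnal.
Using R4, belnal, torzan, and sabgor make rhomir.
kelmar and rhomir → kyeash (R1).
gorarc would need venzor and kyeash (R5), but venzor is never obtained. venzor would need elmarc and kyeash (R6), but elmarc is never obtained. irdarc would need venzor and belnal (R7), but venzor is never obtained.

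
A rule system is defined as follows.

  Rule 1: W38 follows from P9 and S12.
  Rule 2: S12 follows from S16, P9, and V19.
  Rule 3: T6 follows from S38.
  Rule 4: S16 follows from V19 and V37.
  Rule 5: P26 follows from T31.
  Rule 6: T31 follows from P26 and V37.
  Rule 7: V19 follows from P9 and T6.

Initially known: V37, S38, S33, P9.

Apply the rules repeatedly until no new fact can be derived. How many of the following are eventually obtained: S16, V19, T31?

2

S38 holds, so T6 follows (Rule 3).
P9 and T6 hold, so V19 follows (Rule 7).
V19 and V37 hold, so S16 follows (Rule 4).
S16: reached.
V19: reached.
T31 would need P26 and V37 (Rule 6), but P26 is never established.
Reached: S16 and V19 — 2 of the 3.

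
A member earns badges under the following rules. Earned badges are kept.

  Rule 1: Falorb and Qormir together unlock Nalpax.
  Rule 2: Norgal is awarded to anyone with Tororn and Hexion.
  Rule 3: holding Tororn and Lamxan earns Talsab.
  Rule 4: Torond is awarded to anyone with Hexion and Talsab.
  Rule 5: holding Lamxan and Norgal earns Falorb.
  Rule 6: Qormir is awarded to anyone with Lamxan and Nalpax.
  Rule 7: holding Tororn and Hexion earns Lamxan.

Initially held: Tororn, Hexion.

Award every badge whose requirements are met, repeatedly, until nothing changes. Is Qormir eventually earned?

Qormir would need Lamxan and Nalpax (Rule 6), but Nalpax is never earned.

No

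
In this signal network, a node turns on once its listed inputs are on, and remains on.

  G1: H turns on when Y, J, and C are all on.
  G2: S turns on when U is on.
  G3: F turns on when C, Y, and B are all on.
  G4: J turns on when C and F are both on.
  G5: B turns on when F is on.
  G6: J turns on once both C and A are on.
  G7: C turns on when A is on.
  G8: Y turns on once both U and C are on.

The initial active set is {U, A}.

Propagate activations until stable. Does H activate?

G7: A on → C on.
U and C are on, so Y turns on (G8).
G6: C and A on → J on.
Y, J, and C are on, so H turns on (G1).

Yes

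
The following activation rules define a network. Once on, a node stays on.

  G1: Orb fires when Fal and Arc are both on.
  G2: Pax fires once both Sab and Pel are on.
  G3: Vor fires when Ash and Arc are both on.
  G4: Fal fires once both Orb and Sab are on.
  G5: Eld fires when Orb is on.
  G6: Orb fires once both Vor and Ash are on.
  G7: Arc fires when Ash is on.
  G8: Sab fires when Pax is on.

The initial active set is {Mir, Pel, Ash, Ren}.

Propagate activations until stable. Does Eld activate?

Yes

G7: Ash on → Arc on.
G3: Ash and Arc on → Vor on.
Vor and Ash are on, so Orb fires (G6).
Orb is on, so Eld fires (G5).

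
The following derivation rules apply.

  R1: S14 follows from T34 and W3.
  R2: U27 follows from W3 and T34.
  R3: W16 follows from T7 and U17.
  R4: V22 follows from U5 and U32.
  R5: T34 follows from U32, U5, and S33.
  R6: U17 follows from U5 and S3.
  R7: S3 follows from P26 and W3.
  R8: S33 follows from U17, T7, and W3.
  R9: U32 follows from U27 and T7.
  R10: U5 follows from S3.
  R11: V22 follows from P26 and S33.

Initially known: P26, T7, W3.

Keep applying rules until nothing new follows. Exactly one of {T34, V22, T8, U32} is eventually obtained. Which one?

From P26 and W3, R7 gives S3.
S3 holds, so U5 follows (R10).
U5 and S3 hold, so U17 follows (R6).
From U17, T7, and W3, R8 gives S33.
P26 and S33 hold, so V22 follows (R11).
T34 would need U32, U5, and S33 (R5), but U32 is never established. U32 would need U27 and T7 (R9), but U27 is never established. No rule produces T8, and it is not given.

V22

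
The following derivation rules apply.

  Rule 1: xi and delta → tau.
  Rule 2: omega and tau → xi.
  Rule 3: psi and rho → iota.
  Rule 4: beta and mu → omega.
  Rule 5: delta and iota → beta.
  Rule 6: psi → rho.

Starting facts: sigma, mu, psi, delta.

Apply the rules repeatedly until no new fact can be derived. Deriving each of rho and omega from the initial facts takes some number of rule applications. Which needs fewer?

rho: From psi, Rule 6 gives rho. [1 rule application]
omega: psi holds, so rho follows (Rule 6). psi and rho hold, so iota follows (Rule 3). From delta and iota, Rule 5 gives beta. beta and mu hold, so omega follows (Rule 4). [4 rule applications]
rho needs fewer.

rho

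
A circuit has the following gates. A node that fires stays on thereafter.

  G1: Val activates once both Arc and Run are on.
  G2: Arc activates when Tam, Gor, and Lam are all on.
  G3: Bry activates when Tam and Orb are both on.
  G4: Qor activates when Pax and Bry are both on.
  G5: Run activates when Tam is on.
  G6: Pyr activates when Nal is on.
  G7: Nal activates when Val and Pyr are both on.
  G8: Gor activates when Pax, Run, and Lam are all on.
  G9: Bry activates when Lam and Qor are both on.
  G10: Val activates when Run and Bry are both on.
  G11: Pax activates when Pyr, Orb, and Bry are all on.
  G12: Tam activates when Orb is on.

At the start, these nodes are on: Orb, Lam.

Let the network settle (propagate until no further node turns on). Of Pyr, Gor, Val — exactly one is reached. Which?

Val

Orb is on, so Tam activates (G12).
Tam is on, so Run activates (G5).
G3: Tam and Orb on → Bry on.
Run and Bry are on, so Val activates (G10).
Pyr would need Nal (G6), but Nal never turns on. Gor would need Pax, Run, and Lam (G8), but Pax never turns on.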